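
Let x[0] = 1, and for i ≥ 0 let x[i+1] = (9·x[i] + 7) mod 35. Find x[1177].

Listing terms: x[0] = 1; x[1] = 16; x[2] = 11; x[3] = 1.
The sequence repeats with period 3.
(1177 - 0) mod 3 = 1, so x[1177] = x[1] = 16.

16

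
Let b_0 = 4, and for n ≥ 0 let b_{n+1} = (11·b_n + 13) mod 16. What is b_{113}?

Computing terms: b_0 = 4,  b_1 = 9,  b_2 = 0,  b_3 = 13,  b_4 = 12,  b_5 = 1,  b_6 = 8,  b_7 = 5,  b_8 = 4.
The sequence repeats with period 8.
(113 - 0) mod 8 = 1, so b_{113} = b_1 = 9.

9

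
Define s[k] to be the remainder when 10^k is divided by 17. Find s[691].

14

s[1] = 10,  s[2] = 15,  s[3] = 14,  s[4] = 4,  s[5] = 6,  s[6] = 9,  s[7] = 5,  s[8] = 16,  s[9] = 7,  s[10] = 2,  s[11] = 3,  s[12] = 13,  s[13] = 11,  s[14] = 8,  s[15] = 12,  s[16] = 1,  s[17] = 10.
Since s[17] = s[1] = 10, the sequence is periodic with period 16.
So s[691] = s[1 + ((691-1) mod 16)] = s[3] = 14.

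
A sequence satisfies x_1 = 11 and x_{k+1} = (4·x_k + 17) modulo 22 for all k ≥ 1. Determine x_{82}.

x_1 = 11,  x_2 = 17,  x_3 = 19,  x_4 = 5,  x_5 = 15,  x_6 = 11.
Since x_6 = x_1 = 11, the sequence is periodic with period 5.
So x_{82} = x_{1 + ((82-1) mod 5)} = x_2 = 17.

17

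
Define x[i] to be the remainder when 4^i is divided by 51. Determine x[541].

4

We have x[1] = 4; x[2] = 16; x[3] = 13; x[4] = 1; x[5] = 4.
Since x[5] = x[1] = 4, the sequence is periodic with period 4.
(541 - 1) mod 4 = 0, so x[541] = x[1] = 4.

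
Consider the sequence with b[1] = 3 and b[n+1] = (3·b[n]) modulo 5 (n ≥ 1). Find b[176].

1

b[1] = 3, b[2] = 4, b[3] = 2, b[4] = 1, b[5] = 3.
Since b[5] = b[1] = 3, the sequence is periodic with period 4.
So b[176] = b[1 + ((176-1) mod 4)] = b[4] = 1.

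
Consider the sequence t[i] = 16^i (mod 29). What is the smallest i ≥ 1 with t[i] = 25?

4

Computing terms: t[0] = 1; t[1] = 16; t[2] = 24; t[3] = 7; t[4] = 25; t[5] = 23; t[6] = 20; t[7] = 1.
Since t[7] = t[0] = 1, the sequence is periodic with period 7.
The value 25 first appears (with i ≥ 1) at t[4].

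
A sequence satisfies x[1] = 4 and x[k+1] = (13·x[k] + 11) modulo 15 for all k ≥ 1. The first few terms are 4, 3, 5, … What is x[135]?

5

We have x[1] = 4, x[2] = 3, x[3] = 5, x[4] = 1, x[5] = 9, x[6] = 8, x[7] = 10, x[8] = 6, x[9] = 14, x[10] = 13, x[11] = 0, x[12] = 11, x[13] = 4.
Since x[13] = x[1] = 4, the sequence is periodic with period 12.
(135 - 1) mod 12 = 2, so x[135] = x[3] = 5.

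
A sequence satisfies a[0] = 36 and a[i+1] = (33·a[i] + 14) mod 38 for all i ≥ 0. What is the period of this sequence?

18

We have a[0] = 36, a[1] = 24, a[2] = 8, a[3] = 12, a[4] = 30, a[5] = 16, a[6] = 10, a[7] = 2, a[8] = 4, a[9] = 32, a[10] = 6, a[11] = 22, a[12] = 18, a[13] = 0, a[14] = 14, a[15] = 20, a[16] = 28, a[17] = 26, a[18] = 36.
Since a[18] = a[0] = 36, the sequence is periodic with period 18.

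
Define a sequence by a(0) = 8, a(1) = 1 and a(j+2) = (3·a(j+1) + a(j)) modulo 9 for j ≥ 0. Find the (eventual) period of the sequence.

Listing terms: a(0) = 8; a(1) = 1; a(2) = 2; a(3) = 7; a(4) = 5; a(5) = 4; a(6) = 8; a(7) = 1.
Since (a(6), a(7)) = (a(0), a(1)) = (8, 1) (two consecutive terms determine the rest), the sequence is periodic with period 6.

6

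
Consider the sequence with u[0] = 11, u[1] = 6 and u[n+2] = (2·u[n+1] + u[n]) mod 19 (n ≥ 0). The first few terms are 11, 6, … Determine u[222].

15

u[0] = 11,  u[1] = 6,  u[2] = 4,  u[3] = 14,  u[4] = 13,  u[5] = 2,  u[6] = 17,  u[7] = 17,  u[8] = 13,  u[9] = 5,  u[10] = 4,  u[11] = 13,  u[12] = 11,  u[13] = 16,  u[14] = 5,  u[15] = 7,  u[16] = 0,  u[17] = 7,  u[18] = 14,  u[19] = 16,  u[20] = 8,  u[21] = 13,  u[22] = 15,  u[23] = 5,  u[24] = 6,  u[25] = 17,  u[26] = 2,  u[27] = 2,  u[28] = 6,  u[29] = 14,  u[30] = 15,  u[31] = 6,  u[32] = 8,  u[33] = 3,  u[34] = 14,  u[35] = 12,  u[36] = 0,  u[37] = 12,  u[38] = 5,  u[39] = 3,  u[40] = 11,  u[41] = 6.
The sequence repeats with period 40.
So u[222] = u[0 + ((222-0) mod 40)] = u[22] = 15.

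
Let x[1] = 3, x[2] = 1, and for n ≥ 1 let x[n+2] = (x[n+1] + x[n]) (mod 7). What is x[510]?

0

We have x[1] = 3; x[2] = 1; x[3] = 4; x[4] = 5; x[5] = 2; x[6] = 0; x[7] = 2; x[8] = 2; x[9] = 4; x[10] = 6; x[11] = 3; x[12] = 2; x[13] = 5; x[14] = 0; x[15] = 5; x[16] = 5; x[17] = 3; x[18] = 1.
The sequence repeats with period 16.
(510 - 1) mod 16 = 13, so x[510] = x[14] = 0.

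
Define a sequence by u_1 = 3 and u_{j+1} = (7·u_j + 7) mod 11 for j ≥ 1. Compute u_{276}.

Computing terms: u_1 = 3, u_2 = 6, u_3 = 5, u_4 = 9, u_5 = 4, u_6 = 2, u_7 = 10, u_8 = 0, u_9 = 7, u_{10} = 1, u_{11} = 3.
The sequence repeats with period 10.
So u_{276} = u_{1 + ((276-1) mod 10)} = u_6 = 2.

2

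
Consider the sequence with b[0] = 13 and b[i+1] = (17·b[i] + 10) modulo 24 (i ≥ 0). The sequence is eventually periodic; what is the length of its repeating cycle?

Computing terms: b[0] = 13, b[1] = 15, b[2] = 1, b[3] = 3, b[4] = 13.
Since b[4] = b[0] = 13, the sequence is periodic with period 4.

4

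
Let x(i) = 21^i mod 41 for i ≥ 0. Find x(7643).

36

We have x(0) = 1, x(1) = 21, x(2) = 31, x(3) = 36, x(4) = 18, x(5) = 9, x(6) = 25, x(7) = 33, x(8) = 37, x(9) = 39, x(10) = 40, x(11) = 20, x(12) = 10, x(13) = 5, x(14) = 23, x(15) = 32, x(16) = 16, x(17) = 8, x(18) = 4, x(19) = 2, x(20) = 1.
The sequence repeats with period 20.
(7643 - 0) mod 20 = 3, so x(7643) = x(3) = 36.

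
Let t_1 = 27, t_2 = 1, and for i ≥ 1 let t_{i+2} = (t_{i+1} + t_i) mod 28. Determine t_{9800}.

Listing terms: t_1 = 27,  t_2 = 1,  t_3 = 0,  t_4 = 1,  t_5 = 1,  t_6 = 2,  t_7 = 3,  t_8 = 5,  t_9 = 8,  t_{10} = 13,  t_{11} = 21,  t_{12} = 6,  t_{13} = 27,  t_{14} = 5,  t_{15} = 4,  t_{16} = 9,  t_{17} = 13,  t_{18} = 22,  t_{19} = 7,  t_{20} = 1,  t_{21} = 8,  t_{22} = 9,  t_{23} = 17,  t_{24} = 26,  t_{25} = 15,  t_{26} = 13,  t_{27} = 0,  t_{28} = 13,  t_{29} = 13,  t_{30} = 26,  t_{31} = 11,  t_{32} = 9,  t_{33} = 20,  t_{34} = 1,  t_{35} = 21,  t_{36} = 22,  t_{37} = 15,  t_{38} = 9,  t_{39} = 24,  t_{40} = 5,  t_{41} = 1,  t_{42} = 6,  t_{43} = 7,  t_{44} = 13,  t_{45} = 20,  t_{46} = 5,  t_{47} = 25,  t_{48} = 2,  t_{49} = 27,  t_{50} = 1.
Since (t_{49}, t_{50}) = (t_1, t_2) = (27, 1) (two consecutive terms determine the rest), the sequence is periodic with period 48.
So t_{9800} = t_{1 + ((9800-1) mod 48)} = t_8 = 5.

5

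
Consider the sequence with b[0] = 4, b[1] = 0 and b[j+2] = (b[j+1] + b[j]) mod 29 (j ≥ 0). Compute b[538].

b[0] = 4; b[1] = 0; b[2] = 4; b[3] = 4; b[4] = 8; b[5] = 12; b[6] = 20; b[7] = 3; b[8] = 23; b[9] = 26; b[10] = 20; b[11] = 17; b[12] = 8; b[13] = 25; b[14] = 4; b[15] = 0.
The sequence repeats with period 14.
So b[538] = b[0 + ((538-0) mod 14)] = b[6] = 20.

20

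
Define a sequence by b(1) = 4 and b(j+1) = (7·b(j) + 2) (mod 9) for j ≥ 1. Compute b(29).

Listing terms: b(1) = 4,  b(2) = 3,  b(3) = 5,  b(4) = 1,  b(5) = 0,  b(6) = 2,  b(7) = 7,  b(8) = 6,  b(9) = 8,  b(10) = 4.
The sequence repeats with period 9.
So b(29) = b(1 + ((29-1) mod 9)) = b(2) = 3.

3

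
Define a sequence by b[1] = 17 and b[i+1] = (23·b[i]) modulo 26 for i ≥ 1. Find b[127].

b[1] = 17, b[2] = 1, b[3] = 23, b[4] = 9, b[5] = 25, b[6] = 3, b[7] = 17.
Since b[7] = b[1] = 17, the sequence is periodic with period 6.
(127 - 1) mod 6 = 0, so b[127] = b[1] = 17.

17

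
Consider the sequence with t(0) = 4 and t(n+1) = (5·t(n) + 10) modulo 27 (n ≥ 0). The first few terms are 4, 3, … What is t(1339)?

Computing terms: t(0) = 4,  t(1) = 3,  t(2) = 25,  t(3) = 0,  t(4) = 10,  t(5) = 6,  t(6) = 13,  t(7) = 21,  t(8) = 7,  t(9) = 18,  t(10) = 19,  t(11) = 24,  t(12) = 22,  t(13) = 12,  t(14) = 16,  t(15) = 9,  t(16) = 1,  t(17) = 15,  t(18) = 4.
The sequence repeats with period 18.
(1339 - 0) mod 18 = 7, so t(1339) = t(7) = 21.

21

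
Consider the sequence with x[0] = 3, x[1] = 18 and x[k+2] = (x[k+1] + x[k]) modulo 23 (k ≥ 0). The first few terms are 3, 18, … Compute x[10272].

3

x[0] = 3,  x[1] = 18,  x[2] = 21,  x[3] = 16,  x[4] = 14,  x[5] = 7,  x[6] = 21,  x[7] = 5,  x[8] = 3,  x[9] = 8,  x[10] = 11,  x[11] = 19,  x[12] = 7,  x[13] = 3,  x[14] = 10,  x[15] = 13,  x[16] = 0,  x[17] = 13,  x[18] = 13,  x[19] = 3,  x[20] = 16,  x[21] = 19,  x[22] = 12,  x[23] = 8,  x[24] = 20,  x[25] = 5,  x[26] = 2,  x[27] = 7,  x[28] = 9,  x[29] = 16,  x[30] = 2,  x[31] = 18,  x[32] = 20,  x[33] = 15,  x[34] = 12,  x[35] = 4,  x[36] = 16,  x[37] = 20,  x[38] = 13,  x[39] = 10,  x[40] = 0,  x[41] = 10,  x[42] = 10,  x[43] = 20,  x[44] = 7,  x[45] = 4,  x[46] = 11,  x[47] = 15,  x[48] = 3,  x[49] = 18.
Since (x[48], x[49]) = (x[0], x[1]) = (3, 18) (two consecutive terms determine the rest), the sequence is periodic with period 48.
So x[10272] = x[0 + ((10272-0) mod 48)] = x[0] = 3.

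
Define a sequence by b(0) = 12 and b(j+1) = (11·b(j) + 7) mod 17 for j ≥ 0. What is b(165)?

9

b(0) = 12, b(1) = 3, b(2) = 6, b(3) = 5, b(4) = 11, b(5) = 9, b(6) = 4, b(7) = 0, b(8) = 7, b(9) = 16, b(10) = 13, b(11) = 14, b(12) = 8, b(13) = 10, b(14) = 15, b(15) = 2, b(16) = 12.
Since b(16) = b(0) = 12, the sequence is periodic with period 16.
(165 - 0) mod 16 = 5, so b(165) = b(5) = 9.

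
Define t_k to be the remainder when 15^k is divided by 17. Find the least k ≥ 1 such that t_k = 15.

We have t_0 = 1,  t_1 = 15,  t_2 = 4,  t_3 = 9,  t_4 = 16,  t_5 = 2,  t_6 = 13,  t_7 = 8,  t_8 = 1.
The sequence repeats with period 8.
The value 15 first appears (with k ≥ 1) at t_1.

1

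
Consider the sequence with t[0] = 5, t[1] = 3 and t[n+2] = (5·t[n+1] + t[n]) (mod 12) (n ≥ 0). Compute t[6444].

Listing terms: t[0] = 5; t[1] = 3; t[2] = 8; t[3] = 7; t[4] = 7; t[5] = 6; t[6] = 1; t[7] = 11; t[8] = 8; t[9] = 3; t[10] = 11; t[11] = 10; t[12] = 1; t[13] = 3; t[14] = 4; t[15] = 11; t[16] = 11; t[17] = 6; t[18] = 5; t[19] = 7; t[20] = 4; t[21] = 3; t[22] = 7; t[23] = 2; t[24] = 5; t[25] = 3.
The sequence repeats with period 24.
So t[6444] = t[0 + ((6444-0) mod 24)] = t[12] = 1.

1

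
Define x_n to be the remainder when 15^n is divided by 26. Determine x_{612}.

We have x_0 = 1; x_1 = 15; x_2 = 17; x_3 = 21; x_4 = 3; x_5 = 19; x_6 = 25; x_7 = 11; x_8 = 9; x_9 = 5; x_{10} = 23; x_{11} = 7; x_{12} = 1.
Since x_{12} = x_0 = 1, the sequence is periodic with period 12.
(612 - 0) mod 12 = 0, so x_{612} = x_0 = 1.

1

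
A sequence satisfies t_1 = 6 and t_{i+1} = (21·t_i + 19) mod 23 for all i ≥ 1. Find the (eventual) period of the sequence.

t_1 = 6,  t_2 = 7,  t_3 = 5,  t_4 = 9,  t_5 = 1,  t_6 = 17,  t_7 = 8,  t_8 = 3,  t_9 = 13,  t_{10} = 16,  t_{11} = 10,  t_{12} = 22,  t_{13} = 21,  t_{14} = 0,  t_{15} = 19,  t_{16} = 4,  t_{17} = 11,  t_{18} = 20,  t_{19} = 2,  t_{20} = 15,  t_{21} = 12,  t_{22} = 18,  t_{23} = 6.
Since t_{23} = t_1 = 6, the sequence is periodic with period 22.

22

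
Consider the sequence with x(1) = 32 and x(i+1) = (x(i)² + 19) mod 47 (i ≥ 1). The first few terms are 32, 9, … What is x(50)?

Listing terms: x(1) = 32,  x(2) = 9,  x(3) = 6,  x(4) = 8,  x(5) = 36,  x(6) = 46,  x(7) = 20,  x(8) = 43,  x(9) = 35,  x(10) = 22,  x(11) = 33,  x(12) = 27,  x(13) = 43.
Since x(13) = x(8) = 43, the sequence is eventually periodic: after a pre-period of length 7 it cycles with period 5.
For i ≥ 8, x(i) depends only on (i - 8) mod 5. (50 - 8) mod 5 = 2, so x(50) = x(10) = 22.

22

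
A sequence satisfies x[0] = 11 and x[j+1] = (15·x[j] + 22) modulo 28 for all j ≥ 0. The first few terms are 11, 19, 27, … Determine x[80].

We have x[0] = 11, x[1] = 19, x[2] = 27, x[3] = 7, x[4] = 15, x[5] = 23, x[6] = 3, x[7] = 11.
The sequence repeats with period 7.
(80 - 0) mod 7 = 3, so x[80] = x[3] = 7.

7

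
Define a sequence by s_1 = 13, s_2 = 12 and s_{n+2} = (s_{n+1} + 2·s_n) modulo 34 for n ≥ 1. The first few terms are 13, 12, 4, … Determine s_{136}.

We have s_1 = 13, s_2 = 12, s_3 = 4, s_4 = 28, s_5 = 2, s_6 = 24, s_7 = 28, s_8 = 8, s_9 = 30, s_{10} = 12, s_{11} = 4.
Since (s_{10}, s_{11}) = (s_2, s_3) = (12, 4) (two consecutive terms determine the rest), the sequence is eventually periodic: after a pre-period of length 1 it cycles with period 8.
For n ≥ 2, s_n depends only on (n - 2) mod 8. (136 - 2) mod 8 = 6, so s_{136} = s_8 = 8.

8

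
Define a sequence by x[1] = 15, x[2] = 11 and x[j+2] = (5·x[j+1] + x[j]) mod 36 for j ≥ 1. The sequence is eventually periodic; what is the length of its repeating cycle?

We have x[1] = 15,  x[2] = 11,  x[3] = 34,  x[4] = 1,  x[5] = 3,  x[6] = 16,  x[7] = 11,  x[8] = 35,  x[9] = 6,  x[10] = 29,  x[11] = 7,  x[12] = 28,  x[13] = 3,  x[14] = 7,  x[15] = 2,  x[16] = 17,  x[17] = 15,  x[18] = 20,  x[19] = 7,  x[20] = 19,  x[21] = 30,  x[22] = 25,  x[23] = 11,  x[24] = 8,  x[25] = 15,  x[26] = 11.
The sequence repeats with period 24.

24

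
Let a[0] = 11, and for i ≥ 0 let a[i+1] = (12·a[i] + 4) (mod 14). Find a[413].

Listing terms: a[0] = 11,  a[1] = 10,  a[2] = 12,  a[3] = 8,  a[4] = 2,  a[5] = 0,  a[6] = 4,  a[7] = 10.
Since a[7] = a[1] = 10, the sequence is eventually periodic: after a pre-period of length 1 it cycles with period 6.
For i ≥ 1, a[i] depends only on (i - 1) mod 6. (413 - 1) mod 6 = 4, so a[413] = a[5] = 0.

0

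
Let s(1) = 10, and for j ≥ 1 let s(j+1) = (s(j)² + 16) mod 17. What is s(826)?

Listing terms: s(1) = 10,  s(2) = 14,  s(3) = 8,  s(4) = 12,  s(5) = 7,  s(6) = 14.
Since s(6) = s(2) = 14, the sequence is eventually periodic: after a pre-period of length 1 it cycles with period 4.
For j ≥ 2, s(j) depends only on (j - 2) mod 4. (826 - 2) mod 4 = 0, so s(826) = s(2) = 14.

14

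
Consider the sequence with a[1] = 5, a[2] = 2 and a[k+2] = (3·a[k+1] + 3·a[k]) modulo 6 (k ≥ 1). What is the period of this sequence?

3

Listing terms: a[1] = 5,  a[2] = 2,  a[3] = 3,  a[4] = 3,  a[5] = 0,  a[6] = 3,  a[7] = 3.
Since (a[6], a[7]) = (a[3], a[4]) = (3, 3) (two consecutive terms determine the rest), the sequence is eventually periodic: after a pre-period of length 2 it cycles with period 3.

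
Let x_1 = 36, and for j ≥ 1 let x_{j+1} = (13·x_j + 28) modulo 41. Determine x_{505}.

Listing terms: x_1 = 36,  x_2 = 4,  x_3 = 39,  x_4 = 2,  x_5 = 13,  x_6 = 33,  x_7 = 6,  x_8 = 24,  x_9 = 12,  x_{10} = 20,  x_{11} = 1,  x_{12} = 0,  x_{13} = 28,  x_{14} = 23,  x_{15} = 40,  x_{16} = 15,  x_{17} = 18,  x_{18} = 16,  x_{19} = 31,  x_{20} = 21,  x_{21} = 14,  x_{22} = 5,  x_{23} = 11,  x_{24} = 7,  x_{25} = 37,  x_{26} = 17,  x_{27} = 3,  x_{28} = 26,  x_{29} = 38,  x_{30} = 30,  x_{31} = 8,  x_{32} = 9,  x_{33} = 22,  x_{34} = 27,  x_{35} = 10,  x_{36} = 35,  x_{37} = 32,  x_{38} = 34,  x_{39} = 19,  x_{40} = 29,  x_{41} = 36.
Since x_{41} = x_1 = 36, the sequence is periodic with period 40.
(505 - 1) mod 40 = 24, so x_{505} = x_{25} = 37.

37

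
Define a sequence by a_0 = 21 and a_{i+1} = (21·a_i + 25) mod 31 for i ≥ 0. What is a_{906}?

Listing terms: a_0 = 21; a_1 = 1; a_2 = 15; a_3 = 30; a_4 = 4; a_5 = 16; a_6 = 20; a_7 = 11; a_8 = 8; a_9 = 7; a_{10} = 17; a_{11} = 10; a_{12} = 18; a_{13} = 0; a_{14} = 25; a_{15} = 23; a_{16} = 12; a_{17} = 29; a_{18} = 14; a_{19} = 9; a_{20} = 28; a_{21} = 24; a_{22} = 2; a_{23} = 5; a_{24} = 6; a_{25} = 27; a_{26} = 3; a_{27} = 26; a_{28} = 13; a_{29} = 19; a_{30} = 21.
The sequence repeats with period 30.
(906 - 0) mod 30 = 6, so a_{906} = a_6 = 20.

20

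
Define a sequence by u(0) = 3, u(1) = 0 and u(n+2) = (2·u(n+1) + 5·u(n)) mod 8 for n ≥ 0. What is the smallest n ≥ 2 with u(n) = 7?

Computing terms: u(0) = 3, u(1) = 0, u(2) = 7, u(3) = 6, u(4) = 7, u(5) = 4, u(6) = 3, u(7) = 2, u(8) = 3, u(9) = 0.
The sequence repeats with period 8.
The value 7 first appears (with n ≥ 2) at u(2).

2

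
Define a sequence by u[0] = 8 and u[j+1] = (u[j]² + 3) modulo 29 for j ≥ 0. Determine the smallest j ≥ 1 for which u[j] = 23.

6

Listing terms: u[0] = 8, u[1] = 9, u[2] = 26, u[3] = 12, u[4] = 2, u[5] = 7, u[6] = 23, u[7] = 10, u[8] = 16, u[9] = 27, u[10] = 7.
Since u[10] = u[5] = 7, the sequence is eventually periodic: after a pre-period of length 5 it cycles with period 5.
The value 23 first appears (with j ≥ 1) at u[6].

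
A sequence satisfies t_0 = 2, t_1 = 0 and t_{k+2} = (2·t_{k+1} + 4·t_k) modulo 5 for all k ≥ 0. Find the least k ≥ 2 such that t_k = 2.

Listing terms: t_0 = 2; t_1 = 0; t_2 = 3; t_3 = 1; t_4 = 4; t_5 = 2; t_6 = 0.
The sequence repeats with period 5.
The value 2 next appears (with k ≥ 2) at t_5.

5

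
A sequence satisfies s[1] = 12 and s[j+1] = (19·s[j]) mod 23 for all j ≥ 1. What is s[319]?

3

Listing terms: s[1] = 12,  s[2] = 21,  s[3] = 8,  s[4] = 14,  s[5] = 13,  s[6] = 17,  s[7] = 1,  s[8] = 19,  s[9] = 16,  s[10] = 5,  s[11] = 3,  s[12] = 11,  s[13] = 2,  s[14] = 15,  s[15] = 9,  s[16] = 10,  s[17] = 6,  s[18] = 22,  s[19] = 4,  s[20] = 7,  s[21] = 18,  s[22] = 20,  s[23] = 12.
The sequence repeats with period 22.
(319 - 1) mod 22 = 10, so s[319] = s[11] = 3.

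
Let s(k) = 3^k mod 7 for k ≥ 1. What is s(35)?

5

s(1) = 3; s(2) = 2; s(3) = 6; s(4) = 4; s(5) = 5; s(6) = 1; s(7) = 3.
Since s(7) = s(1) = 3, the sequence is periodic with period 6.
(35 - 1) mod 6 = 4, so s(35) = s(5) = 5.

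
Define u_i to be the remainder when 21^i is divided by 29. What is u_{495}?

Listing terms: u_0 = 1,  u_1 = 21,  u_2 = 6,  u_3 = 10,  u_4 = 7,  u_5 = 2,  u_6 = 13,  u_7 = 12,  u_8 = 20,  u_9 = 14,  u_{10} = 4,  u_{11} = 26,  u_{12} = 24,  u_{13} = 11,  u_{14} = 28,  u_{15} = 8,  u_{16} = 23,  u_{17} = 19,  u_{18} = 22,  u_{19} = 27,  u_{20} = 16,  u_{21} = 17,  u_{22} = 9,  u_{23} = 15,  u_{24} = 25,  u_{25} = 3,  u_{26} = 5,  u_{27} = 18,  u_{28} = 1.
The sequence repeats with period 28.
So u_{495} = u_{0 + ((495-0) mod 28)} = u_{19} = 27.

27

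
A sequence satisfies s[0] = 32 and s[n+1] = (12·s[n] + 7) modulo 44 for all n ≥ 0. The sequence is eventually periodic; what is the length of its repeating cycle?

11

s[0] = 32, s[1] = 39, s[2] = 35, s[3] = 31, s[4] = 27, s[5] = 23, s[6] = 19, s[7] = 15, s[8] = 11, s[9] = 7, s[10] = 3, s[11] = 43, s[12] = 39.
Since s[12] = s[1] = 39, the sequence is eventually periodic: after a pre-period of length 1 it cycles with period 11.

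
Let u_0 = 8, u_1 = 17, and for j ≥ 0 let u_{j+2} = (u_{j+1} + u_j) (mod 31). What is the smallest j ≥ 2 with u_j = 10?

27

We have u_0 = 8,  u_1 = 17,  u_2 = 25,  u_3 = 11,  u_4 = 5,  u_5 = 16,  u_6 = 21,  u_7 = 6,  u_8 = 27,  u_9 = 2,  u_{10} = 29,  u_{11} = 0,  u_{12} = 29,  u_{13} = 29,  u_{14} = 27,  u_{15} = 25,  u_{16} = 21,  u_{17} = 15,  u_{18} = 5,  u_{19} = 20,  u_{20} = 25,  u_{21} = 14,  u_{22} = 8,  u_{23} = 22,  u_{24} = 30,  u_{25} = 21,  u_{26} = 20,  u_{27} = 10,  u_{28} = 30,  u_{29} = 9,  u_{30} = 8,  u_{31} = 17.
The sequence repeats with period 30.
The value 10 first appears (with j ≥ 2) at u_{27}.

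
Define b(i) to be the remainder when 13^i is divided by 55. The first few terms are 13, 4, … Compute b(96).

b(1) = 13, b(2) = 4, b(3) = 52, b(4) = 16, b(5) = 43, b(6) = 9, b(7) = 7, b(8) = 36, b(9) = 28, b(10) = 34, b(11) = 2, b(12) = 26, b(13) = 8, b(14) = 49, b(15) = 32, b(16) = 31, b(17) = 18, b(18) = 14, b(19) = 17, b(20) = 1, b(21) = 13.
The sequence repeats with period 20.
So b(96) = b(1 + ((96-1) mod 20)) = b(16) = 31.

31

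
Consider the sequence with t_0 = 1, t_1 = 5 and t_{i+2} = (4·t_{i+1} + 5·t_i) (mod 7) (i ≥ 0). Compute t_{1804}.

Computing terms: t_0 = 1, t_1 = 5, t_2 = 4, t_3 = 6, t_4 = 2, t_5 = 3, t_6 = 1, t_7 = 5.
Since (t_6, t_7) = (t_0, t_1) = (1, 5) (two consecutive terms determine the rest), the sequence is periodic with period 6.
So t_{1804} = t_{0 + ((1804-0) mod 6)} = t_4 = 2.

2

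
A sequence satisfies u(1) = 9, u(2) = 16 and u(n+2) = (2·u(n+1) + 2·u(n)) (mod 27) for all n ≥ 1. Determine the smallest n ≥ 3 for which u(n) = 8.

18

We have u(1) = 9,  u(2) = 16,  u(3) = 23,  u(4) = 24,  u(5) = 13,  u(6) = 20,  u(7) = 12,  u(8) = 10,  u(9) = 17,  u(10) = 0,  u(11) = 7,  u(12) = 14,  u(13) = 15,  u(14) = 4,  u(15) = 11,  u(16) = 3,  u(17) = 1,  u(18) = 8,  u(19) = 18,  u(20) = 25,  u(21) = 5,  u(22) = 6,  u(23) = 22,  u(24) = 2,  u(25) = 21,  u(26) = 19,  u(27) = 26,  u(28) = 9,  u(29) = 16.
Since (u(28), u(29)) = (u(1), u(2)) = (9, 16) (two consecutive terms determine the rest), the sequence is periodic with period 27.
The value 8 first appears (with n ≥ 3) at u(18).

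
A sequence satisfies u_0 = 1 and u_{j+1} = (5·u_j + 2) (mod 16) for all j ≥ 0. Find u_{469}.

Listing terms: u_0 = 1, u_1 = 7, u_2 = 5, u_3 = 11, u_4 = 9, u_5 = 15, u_6 = 13, u_7 = 3, u_8 = 1.
Since u_8 = u_0 = 1, the sequence is periodic with period 8.
(469 - 0) mod 8 = 5, so u_{469} = u_5 = 15.

15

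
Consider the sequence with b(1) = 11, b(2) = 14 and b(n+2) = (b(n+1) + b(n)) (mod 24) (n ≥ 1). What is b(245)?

16

Listing terms: b(1) = 11, b(2) = 14, b(3) = 1, b(4) = 15, b(5) = 16, b(6) = 7, b(7) = 23, b(8) = 6, b(9) = 5, b(10) = 11, b(11) = 16, b(12) = 3, b(13) = 19, b(14) = 22, b(15) = 17, b(16) = 15, b(17) = 8, b(18) = 23, b(19) = 7, b(20) = 6, b(21) = 13, b(22) = 19, b(23) = 8, b(24) = 3, b(25) = 11, b(26) = 14.
Since (b(25), b(26)) = (b(1), b(2)) = (11, 14) (two consecutive terms determine the rest), the sequence is periodic with period 24.
(245 - 1) mod 24 = 4, so b(245) = b(5) = 16.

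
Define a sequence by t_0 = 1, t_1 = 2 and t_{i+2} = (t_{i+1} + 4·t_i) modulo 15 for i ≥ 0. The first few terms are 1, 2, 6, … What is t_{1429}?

We have t_0 = 1, t_1 = 2, t_2 = 6, t_3 = 14, t_4 = 8, t_5 = 4, t_6 = 6, t_7 = 7, t_8 = 1, t_9 = 14, t_{10} = 3, t_{11} = 14, t_{12} = 11, t_{13} = 7, t_{14} = 6, t_{15} = 4, t_{16} = 13, t_{17} = 14, t_{18} = 6, t_{19} = 2, t_{20} = 11, t_{21} = 4, t_{22} = 3, t_{23} = 4, t_{24} = 1, t_{25} = 2.
Since (t_{24}, t_{25}) = (t_0, t_1) = (1, 2) (two consecutive terms determine the rest), the sequence is periodic with period 24.
So t_{1429} = t_{0 + ((1429-0) mod 24)} = t_{13} = 7.

7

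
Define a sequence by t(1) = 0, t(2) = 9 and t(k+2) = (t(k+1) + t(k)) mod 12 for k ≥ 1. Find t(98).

9

We have t(1) = 0, t(2) = 9, t(3) = 9, t(4) = 6, t(5) = 3, t(6) = 9, t(7) = 0, t(8) = 9.
The sequence repeats with period 6.
(98 - 1) mod 6 = 1, so t(98) = t(2) = 9.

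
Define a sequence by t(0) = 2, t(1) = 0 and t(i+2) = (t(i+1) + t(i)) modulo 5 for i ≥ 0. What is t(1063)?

Listing terms: t(0) = 2; t(1) = 0; t(2) = 2; t(3) = 2; t(4) = 4; t(5) = 1; t(6) = 0; t(7) = 1; t(8) = 1; t(9) = 2; t(10) = 3; t(11) = 0; t(12) = 3; t(13) = 3; t(14) = 1; t(15) = 4; t(16) = 0; t(17) = 4; t(18) = 4; t(19) = 3; t(20) = 2; t(21) = 0.
The sequence repeats with period 20.
So t(1063) = t(0 + ((1063-0) mod 20)) = t(3) = 2.

2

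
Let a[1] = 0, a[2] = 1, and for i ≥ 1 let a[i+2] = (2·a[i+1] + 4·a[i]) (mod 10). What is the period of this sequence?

a[1] = 0,  a[2] = 1,  a[3] = 2,  a[4] = 8,  a[5] = 4,  a[6] = 0,  a[7] = 6,  a[8] = 2,  a[9] = 8.
Since (a[8], a[9]) = (a[3], a[4]) = (2, 8) (two consecutive terms determine the rest), the sequence is eventually periodic: after a pre-period of length 2 it cycles with period 5.

5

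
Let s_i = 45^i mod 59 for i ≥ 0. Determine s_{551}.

1

We have s_0 = 1; s_1 = 45; s_2 = 19; s_3 = 29; s_4 = 7; s_5 = 20; s_6 = 15; s_7 = 26; s_8 = 49; s_9 = 22; s_{10} = 46; s_{11} = 5; s_{12} = 48; s_{13} = 36; s_{14} = 27; s_{15} = 35; s_{16} = 41; s_{17} = 16; s_{18} = 12; s_{19} = 9; s_{20} = 51; s_{21} = 53; s_{22} = 25; s_{23} = 4; s_{24} = 3; s_{25} = 17; s_{26} = 57; s_{27} = 28; s_{28} = 21; s_{29} = 1.
The sequence repeats with period 29.
So s_{551} = s_{0 + ((551-0) mod 29)} = s_0 = 1.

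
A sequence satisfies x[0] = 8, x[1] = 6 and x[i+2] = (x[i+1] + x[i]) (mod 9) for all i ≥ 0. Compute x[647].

7

We have x[0] = 8; x[1] = 6; x[2] = 5; x[3] = 2; x[4] = 7; x[5] = 0; x[6] = 7; x[7] = 7; x[8] = 5; x[9] = 3; x[10] = 8; x[11] = 2; x[12] = 1; x[13] = 3; x[14] = 4; x[15] = 7; x[16] = 2; x[17] = 0; x[18] = 2; x[19] = 2; x[20] = 4; x[21] = 6; x[22] = 1; x[23] = 7; x[24] = 8; x[25] = 6.
Since (x[24], x[25]) = (x[0], x[1]) = (8, 6) (two consecutive terms determine the rest), the sequence is periodic with period 24.
So x[647] = x[0 + ((647-0) mod 24)] = x[23] = 7.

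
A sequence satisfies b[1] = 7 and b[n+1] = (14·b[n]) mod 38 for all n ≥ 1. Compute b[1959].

6

Computing terms: b[1] = 7,  b[2] = 22,  b[3] = 4,  b[4] = 18,  b[5] = 24,  b[6] = 32,  b[7] = 30,  b[8] = 2,  b[9] = 28,  b[10] = 12,  b[11] = 16,  b[12] = 34,  b[13] = 20,  b[14] = 14,  b[15] = 6,  b[16] = 8,  b[17] = 36,  b[18] = 10,  b[19] = 26,  b[20] = 22.
Since b[20] = b[2] = 22, the sequence is eventually periodic: after a pre-period of length 1 it cycles with period 18.
For n ≥ 2, b[n] depends only on (n - 2) mod 18. (1959 - 2) mod 18 = 13, so b[1959] = b[15] = 6.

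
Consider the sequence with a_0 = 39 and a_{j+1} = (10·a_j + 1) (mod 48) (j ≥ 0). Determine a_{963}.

39

Computing terms: a_0 = 39,  a_1 = 7,  a_2 = 23,  a_3 = 39.
The sequence repeats with period 3.
(963 - 0) mod 3 = 0, so a_{963} = a_0 = 39.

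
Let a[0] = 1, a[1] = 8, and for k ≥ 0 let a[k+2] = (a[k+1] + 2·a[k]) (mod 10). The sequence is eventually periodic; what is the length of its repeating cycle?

4

Listing terms: a[0] = 1, a[1] = 8, a[2] = 0, a[3] = 6, a[4] = 6, a[5] = 8, a[6] = 0.
Since (a[5], a[6]) = (a[1], a[2]) = (8, 0) (two consecutive terms determine the rest), the sequence is eventually periodic: after a pre-period of length 1 it cycles with period 4.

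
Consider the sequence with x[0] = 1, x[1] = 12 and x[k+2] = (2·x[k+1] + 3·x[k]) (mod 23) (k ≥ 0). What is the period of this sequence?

22

x[0] = 1,  x[1] = 12,  x[2] = 4,  x[3] = 21,  x[4] = 8,  x[5] = 10,  x[6] = 21,  x[7] = 3,  x[8] = 0,  x[9] = 9,  x[10] = 18,  x[11] = 17,  x[12] = 19,  x[13] = 20,  x[14] = 5,  x[15] = 1,  x[16] = 17,  x[17] = 14,  x[18] = 10,  x[19] = 16,  x[20] = 16,  x[21] = 11,  x[22] = 1,  x[23] = 12.
Since (x[22], x[23]) = (x[0], x[1]) = (1, 12) (two consecutive terms determine the rest), the sequence is periodic with period 22.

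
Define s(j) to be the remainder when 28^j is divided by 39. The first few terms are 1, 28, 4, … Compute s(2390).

Computing terms: s(0) = 1,  s(1) = 28,  s(2) = 4,  s(3) = 34,  s(4) = 16,  s(5) = 19,  s(6) = 25,  s(7) = 37,  s(8) = 22,  s(9) = 31,  s(10) = 10,  s(11) = 7,  s(12) = 1.
The sequence repeats with period 12.
So s(2390) = s(0 + ((2390-0) mod 12)) = s(2) = 4.

4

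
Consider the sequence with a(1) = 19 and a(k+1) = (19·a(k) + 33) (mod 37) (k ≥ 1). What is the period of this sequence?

36

a(1) = 19; a(2) = 24; a(3) = 8; a(4) = 0; a(5) = 33; a(6) = 31; a(7) = 30; a(8) = 11; a(9) = 20; a(10) = 6; a(11) = 36; a(12) = 14; a(13) = 3; a(14) = 16; a(15) = 4; a(16) = 35; a(17) = 32; a(18) = 12; a(19) = 2; a(20) = 34; a(21) = 13; a(22) = 21; a(23) = 25; a(24) = 27; a(25) = 28; a(26) = 10; a(27) = 1; a(28) = 15; a(29) = 22; a(30) = 7; a(31) = 18; a(32) = 5; a(33) = 17; a(34) = 23; a(35) = 26; a(36) = 9; a(37) = 19.
The sequence repeats with period 36.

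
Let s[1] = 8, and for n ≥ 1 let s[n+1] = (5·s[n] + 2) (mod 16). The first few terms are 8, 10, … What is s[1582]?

2

Listing terms: s[1] = 8; s[2] = 10; s[3] = 4; s[4] = 6; s[5] = 0; s[6] = 2; s[7] = 12; s[8] = 14; s[9] = 8.
Since s[9] = s[1] = 8, the sequence is periodic with period 8.
(1582 - 1) mod 8 = 5, so s[1582] = s[6] = 2.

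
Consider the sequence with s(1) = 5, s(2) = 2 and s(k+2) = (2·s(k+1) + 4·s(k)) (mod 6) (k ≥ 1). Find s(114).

Listing terms: s(1) = 5,  s(2) = 2,  s(3) = 0,  s(4) = 2,  s(5) = 4,  s(6) = 4,  s(7) = 0,  s(8) = 4,  s(9) = 2,  s(10) = 2,  s(11) = 0.
Since (s(10), s(11)) = (s(2), s(3)) = (2, 0) (two consecutive terms determine the rest), the sequence is eventually periodic: after a pre-period of length 1 it cycles with period 8.
For k ≥ 2, s(k) depends only on (k - 2) mod 8. (114 - 2) mod 8 = 0, so s(114) = s(2) = 2.

2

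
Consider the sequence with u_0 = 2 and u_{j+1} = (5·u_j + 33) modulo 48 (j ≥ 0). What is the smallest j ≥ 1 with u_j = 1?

11

Listing terms: u_0 = 2; u_1 = 43; u_2 = 8; u_3 = 25; u_4 = 14; u_5 = 7; u_6 = 20; u_7 = 37; u_8 = 26; u_9 = 19; u_{10} = 32; u_{11} = 1; u_{12} = 38; u_{13} = 31; u_{14} = 44; u_{15} = 13; u_{16} = 2.
Since u_{16} = u_0 = 2, the sequence is periodic with period 16.
The value 1 first appears (with j ≥ 1) at u_{11}.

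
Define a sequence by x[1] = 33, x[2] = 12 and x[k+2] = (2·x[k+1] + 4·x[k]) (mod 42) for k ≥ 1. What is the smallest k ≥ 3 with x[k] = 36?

We have x[1] = 33; x[2] = 12; x[3] = 30; x[4] = 24; x[5] = 0; x[6] = 12; x[7] = 24; x[8] = 12; x[9] = 36; x[10] = 36; x[11] = 6; x[12] = 30; x[13] = 0; x[14] = 36; x[15] = 30; x[16] = 36; x[17] = 24; x[18] = 24; x[19] = 18; x[20] = 6; x[21] = 0; x[22] = 24; x[23] = 6; x[24] = 24; x[25] = 30; x[26] = 30; x[27] = 12; x[28] = 18; x[29] = 0; x[30] = 30; x[31] = 18; x[32] = 30; x[33] = 6; x[34] = 6; x[35] = 36; x[36] = 12; x[37] = 0; x[38] = 6; x[39] = 12; x[40] = 6; x[41] = 18; x[42] = 18; x[43] = 24; x[44] = 36; x[45] = 0; x[46] = 18; x[47] = 36; x[48] = 18; x[49] = 12; x[50] = 12; x[51] = 30.
Since (x[50], x[51]) = (x[2], x[3]) = (12, 30) (two consecutive terms determine the rest), the sequence is eventually periodic: after a pre-period of length 1 it cycles with period 48.
The value 36 first appears (with k ≥ 3) at x[9].

9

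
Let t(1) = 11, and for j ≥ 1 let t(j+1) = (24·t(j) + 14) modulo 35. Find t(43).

11

Listing terms: t(1) = 11; t(2) = 33; t(3) = 1; t(4) = 3; t(5) = 16; t(6) = 13; t(7) = 11.
The sequence repeats with period 6.
(43 - 1) mod 6 = 0, so t(43) = t(1) = 11.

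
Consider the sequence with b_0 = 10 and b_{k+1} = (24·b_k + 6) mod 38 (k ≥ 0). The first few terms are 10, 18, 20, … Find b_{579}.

30

We have b_0 = 10, b_1 = 18, b_2 = 20, b_3 = 30, b_4 = 4, b_5 = 26, b_6 = 22, b_7 = 2, b_8 = 16, b_9 = 10.
Since b_9 = b_0 = 10, the sequence is periodic with period 9.
(579 - 0) mod 9 = 3, so b_{579} = b_3 = 30.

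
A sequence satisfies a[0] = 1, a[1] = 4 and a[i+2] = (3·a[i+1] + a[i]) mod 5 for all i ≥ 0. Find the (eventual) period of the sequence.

12

We have a[0] = 1, a[1] = 4, a[2] = 3, a[3] = 3, a[4] = 2, a[5] = 4, a[6] = 4, a[7] = 1, a[8] = 2, a[9] = 2, a[10] = 3, a[11] = 1, a[12] = 1, a[13] = 4.
Since (a[12], a[13]) = (a[0], a[1]) = (1, 4) (two consecutive terms determine the rest), the sequence is periodic with period 12.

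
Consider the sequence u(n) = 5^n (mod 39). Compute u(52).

Listing terms: u(0) = 1; u(1) = 5; u(2) = 25; u(3) = 8; u(4) = 1.
The sequence repeats with period 4.
(52 - 0) mod 4 = 0, so u(52) = u(0) = 1.

1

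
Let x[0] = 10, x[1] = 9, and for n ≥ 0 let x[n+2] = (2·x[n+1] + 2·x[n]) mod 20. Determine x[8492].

We have x[0] = 10, x[1] = 9, x[2] = 18, x[3] = 14, x[4] = 4, x[5] = 16, x[6] = 0, x[7] = 12, x[8] = 4, x[9] = 12, x[10] = 12, x[11] = 8, x[12] = 0, x[13] = 16, x[14] = 12, x[15] = 16, x[16] = 16, x[17] = 4, x[18] = 0, x[19] = 8, x[20] = 16, x[21] = 8, x[22] = 8, x[23] = 12, x[24] = 0, x[25] = 4, x[26] = 8, x[27] = 4, x[28] = 4, x[29] = 16.
Since (x[28], x[29]) = (x[4], x[5]) = (4, 16) (two consecutive terms determine the rest), the sequence is eventually periodic: after a pre-period of length 4 it cycles with period 24.
For n ≥ 4, x[n] depends only on (n - 4) mod 24. (8492 - 4) mod 24 = 16, so x[8492] = x[20] = 16.

16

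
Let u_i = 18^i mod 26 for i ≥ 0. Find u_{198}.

12

We have u_0 = 1; u_1 = 18; u_2 = 12; u_3 = 8; u_4 = 14; u_5 = 18.
Since u_5 = u_1 = 18, the sequence is eventually periodic: after a pre-period of length 1 it cycles with period 4.
For i ≥ 1, u_i depends only on (i - 1) mod 4. (198 - 1) mod 4 = 1, so u_{198} = u_2 = 12.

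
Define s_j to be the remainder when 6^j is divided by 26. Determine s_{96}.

14

s_1 = 6; s_2 = 10; s_3 = 8; s_4 = 22; s_5 = 2; s_6 = 12; s_7 = 20; s_8 = 16; s_9 = 18; s_{10} = 4; s_{11} = 24; s_{12} = 14; s_{13} = 6.
Since s_{13} = s_1 = 6, the sequence is periodic with period 12.
(96 - 1) mod 12 = 11, so s_{96} = s_{12} = 14.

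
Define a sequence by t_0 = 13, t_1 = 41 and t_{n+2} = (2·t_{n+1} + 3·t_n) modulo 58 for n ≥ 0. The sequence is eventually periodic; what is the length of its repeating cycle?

Listing terms: t_0 = 13, t_1 = 41, t_2 = 5, t_3 = 17, t_4 = 49, t_5 = 33, t_6 = 39, t_7 = 3, t_8 = 7, t_9 = 23, t_{10} = 9, t_{11} = 29, t_{12} = 27, t_{13} = 25, t_{14} = 15, t_{15} = 47, t_{16} = 23, t_{17} = 13, t_{18} = 37, t_{19} = 55, t_{20} = 47, t_{21} = 27, t_{22} = 21, t_{23} = 7, t_{24} = 19, t_{25} = 1, t_{26} = 1, t_{27} = 5, t_{28} = 13, t_{29} = 41.
Since (t_{28}, t_{29}) = (t_0, t_1) = (13, 41) (two consecutive terms determine the rest), the sequence is periodic with period 28.

28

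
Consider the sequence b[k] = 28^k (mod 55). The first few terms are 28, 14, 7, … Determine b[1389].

13

b[1] = 28, b[2] = 14, b[3] = 7, b[4] = 31, b[5] = 43, b[6] = 49, b[7] = 52, b[8] = 26, b[9] = 13, b[10] = 34, b[11] = 17, b[12] = 36, b[13] = 18, b[14] = 9, b[15] = 32, b[16] = 16, b[17] = 8, b[18] = 4, b[19] = 2, b[20] = 1, b[21] = 28.
The sequence repeats with period 20.
So b[1389] = b[1 + ((1389-1) mod 20)] = b[9] = 13.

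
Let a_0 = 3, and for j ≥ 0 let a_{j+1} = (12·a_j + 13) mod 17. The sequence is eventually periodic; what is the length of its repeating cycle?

Listing terms: a_0 = 3, a_1 = 15, a_2 = 6, a_3 = 0, a_4 = 13, a_5 = 16, a_6 = 1, a_7 = 8, a_8 = 7, a_9 = 12, a_{10} = 4, a_{11} = 10, a_{12} = 14, a_{13} = 11, a_{14} = 9, a_{15} = 2, a_{16} = 3.
Since a_{16} = a_0 = 3, the sequence is periodic with period 16.

16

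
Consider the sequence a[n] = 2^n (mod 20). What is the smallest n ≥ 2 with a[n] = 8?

Listing terms: a[1] = 2; a[2] = 4; a[3] = 8; a[4] = 16; a[5] = 12; a[6] = 4.
Since a[6] = a[2] = 4, the sequence is eventually periodic: after a pre-period of length 1 it cycles with period 4.
The value 8 first appears (with n ≥ 2) at a[3].

3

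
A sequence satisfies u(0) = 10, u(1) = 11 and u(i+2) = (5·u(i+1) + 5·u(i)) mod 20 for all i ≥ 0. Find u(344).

5

u(0) = 10,  u(1) = 11,  u(2) = 5,  u(3) = 0,  u(4) = 5,  u(5) = 5,  u(6) = 10,  u(7) = 15,  u(8) = 5,  u(9) = 0.
Since (u(8), u(9)) = (u(2), u(3)) = (5, 0) (two consecutive terms determine the rest), the sequence is eventually periodic: after a pre-period of length 2 it cycles with period 6.
For i ≥ 2, u(i) depends only on (i - 2) mod 6. (344 - 2) mod 6 = 0, so u(344) = u(2) = 5.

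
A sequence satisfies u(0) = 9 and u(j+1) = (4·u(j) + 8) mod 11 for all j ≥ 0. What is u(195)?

Listing terms: u(0) = 9; u(1) = 0; u(2) = 8; u(3) = 7; u(4) = 3; u(5) = 9.
The sequence repeats with period 5.
So u(195) = u(0 + ((195-0) mod 5)) = u(0) = 9.

9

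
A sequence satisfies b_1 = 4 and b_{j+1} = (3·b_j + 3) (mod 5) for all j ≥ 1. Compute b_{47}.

b_1 = 4, b_2 = 0, b_3 = 3, b_4 = 2, b_5 = 4.
The sequence repeats with period 4.
(47 - 1) mod 4 = 2, so b_{47} = b_3 = 3.

3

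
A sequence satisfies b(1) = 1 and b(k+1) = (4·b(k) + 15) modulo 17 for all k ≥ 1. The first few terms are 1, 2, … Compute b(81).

Listing terms: b(1) = 1,  b(2) = 2,  b(3) = 6,  b(4) = 5,  b(5) = 1.
The sequence repeats with period 4.
(81 - 1) mod 4 = 0, so b(81) = b(1) = 1.

1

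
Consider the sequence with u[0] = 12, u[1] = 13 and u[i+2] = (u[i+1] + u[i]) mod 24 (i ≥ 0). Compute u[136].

Listing terms: u[0] = 12; u[1] = 13; u[2] = 1; u[3] = 14; u[4] = 15; u[5] = 5; u[6] = 20; u[7] = 1; u[8] = 21; u[9] = 22; u[10] = 19; u[11] = 17; u[12] = 12; u[13] = 5; u[14] = 17; u[15] = 22; u[16] = 15; u[17] = 13; u[18] = 4; u[19] = 17; u[20] = 21; u[21] = 14; u[22] = 11; u[23] = 1; u[24] = 12; u[25] = 13.
The sequence repeats with period 24.
(136 - 0) mod 24 = 16, so u[136] = u[16] = 15.

15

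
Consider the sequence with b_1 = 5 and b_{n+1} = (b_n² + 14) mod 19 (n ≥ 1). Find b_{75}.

15

We have b_1 = 5; b_2 = 1; b_3 = 15; b_4 = 11; b_5 = 2; b_6 = 18; b_7 = 15.
Since b_7 = b_3 = 15, the sequence is eventually periodic: after a pre-period of length 2 it cycles with period 4.
For n ≥ 3, b_n depends only on (n - 3) mod 4. (75 - 3) mod 4 = 0, so b_{75} = b_3 = 15.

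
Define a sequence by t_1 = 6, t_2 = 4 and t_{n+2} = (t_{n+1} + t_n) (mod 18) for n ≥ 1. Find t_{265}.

6

t_1 = 6, t_2 = 4, t_3 = 10, t_4 = 14, t_5 = 6, t_6 = 2, t_7 = 8, t_8 = 10, t_9 = 0, t_{10} = 10, t_{11} = 10, t_{12} = 2, t_{13} = 12, t_{14} = 14, t_{15} = 8, t_{16} = 4, t_{17} = 12, t_{18} = 16, t_{19} = 10, t_{20} = 8, t_{21} = 0, t_{22} = 8, t_{23} = 8, t_{24} = 16, t_{25} = 6, t_{26} = 4.
The sequence repeats with period 24.
So t_{265} = t_{1 + ((265-1) mod 24)} = t_1 = 6.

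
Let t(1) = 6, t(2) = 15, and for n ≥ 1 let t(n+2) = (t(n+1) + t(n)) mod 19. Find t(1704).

12

t(1) = 6,  t(2) = 15,  t(3) = 2,  t(4) = 17,  t(5) = 0,  t(6) = 17,  t(7) = 17,  t(8) = 15,  t(9) = 13,  t(10) = 9,  t(11) = 3,  t(12) = 12,  t(13) = 15,  t(14) = 8,  t(15) = 4,  t(16) = 12,  t(17) = 16,  t(18) = 9,  t(19) = 6,  t(20) = 15.
Since (t(19), t(20)) = (t(1), t(2)) = (6, 15) (two consecutive terms determine the rest), the sequence is periodic with period 18.
So t(1704) = t(1 + ((1704-1) mod 18)) = t(12) = 12.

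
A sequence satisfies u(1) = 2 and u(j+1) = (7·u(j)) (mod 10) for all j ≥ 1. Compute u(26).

4

Computing terms: u(1) = 2,  u(2) = 4,  u(3) = 8,  u(4) = 6,  u(5) = 2.
Since u(5) = u(1) = 2, the sequence is periodic with period 4.
So u(26) = u(1 + ((26-1) mod 4)) = u(2) = 4.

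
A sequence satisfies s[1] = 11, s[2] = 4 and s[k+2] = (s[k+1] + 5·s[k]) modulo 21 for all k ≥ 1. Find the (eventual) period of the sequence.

Listing terms: s[1] = 11,  s[2] = 4,  s[3] = 17,  s[4] = 16,  s[5] = 17,  s[6] = 13,  s[7] = 14,  s[8] = 16,  s[9] = 2,  s[10] = 19,  s[11] = 8,  s[12] = 19,  s[13] = 17,  s[14] = 7,  s[15] = 8,  s[16] = 1,  s[17] = 20,  s[18] = 4,  s[19] = 20,  s[20] = 19,  s[21] = 14,  s[22] = 4,  s[23] = 11,  s[24] = 10,  s[25] = 2,  s[26] = 10,  s[27] = 20,  s[28] = 7,  s[29] = 2,  s[30] = 16,  s[31] = 5,  s[32] = 1,  s[33] = 5,  s[34] = 10,  s[35] = 14,  s[36] = 1,  s[37] = 8,  s[38] = 13,  s[39] = 11,  s[40] = 13,  s[41] = 5,  s[42] = 7,  s[43] = 11,  s[44] = 4.
The sequence repeats with period 42.

42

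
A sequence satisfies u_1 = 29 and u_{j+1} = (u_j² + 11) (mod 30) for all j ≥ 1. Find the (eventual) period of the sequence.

We have u_1 = 29, u_2 = 12, u_3 = 5, u_4 = 6, u_5 = 17, u_6 = 0, u_7 = 11, u_8 = 12.
Since u_8 = u_2 = 12, the sequence is eventually periodic: after a pre-period of length 1 it cycles with period 6.

6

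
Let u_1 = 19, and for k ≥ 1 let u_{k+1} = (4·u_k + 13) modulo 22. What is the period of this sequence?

5

u_1 = 19,  u_2 = 1,  u_3 = 17,  u_4 = 15,  u_5 = 7,  u_6 = 19.
The sequence repeats with period 5.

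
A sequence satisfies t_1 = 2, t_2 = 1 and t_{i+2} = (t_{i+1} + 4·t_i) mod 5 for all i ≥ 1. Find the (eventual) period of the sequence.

Computing terms: t_1 = 2; t_2 = 1; t_3 = 4; t_4 = 3; t_5 = 4; t_6 = 1; t_7 = 2; t_8 = 1.
The sequence repeats with period 6.

6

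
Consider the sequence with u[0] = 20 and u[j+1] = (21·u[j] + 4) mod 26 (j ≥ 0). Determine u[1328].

20

Listing terms: u[0] = 20; u[1] = 8; u[2] = 16; u[3] = 2; u[4] = 20.
Since u[4] = u[0] = 20, the sequence is periodic with period 4.
So u[1328] = u[0 + ((1328-0) mod 4)] = u[0] = 20.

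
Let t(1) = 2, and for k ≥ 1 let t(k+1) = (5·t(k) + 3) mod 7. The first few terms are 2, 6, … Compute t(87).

Listing terms: t(1) = 2,  t(2) = 6,  t(3) = 5,  t(4) = 0,  t(5) = 3,  t(6) = 4,  t(7) = 2.
Since t(7) = t(1) = 2, the sequence is periodic with period 6.
(87 - 1) mod 6 = 2, so t(87) = t(3) = 5.

5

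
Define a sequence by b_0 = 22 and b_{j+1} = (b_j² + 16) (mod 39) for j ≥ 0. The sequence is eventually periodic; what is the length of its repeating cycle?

Computing terms: b_0 = 22, b_1 = 32, b_2 = 26, b_3 = 29, b_4 = 38, b_5 = 17, b_6 = 32.
Since b_6 = b_1 = 32, the sequence is eventually periodic: after a pre-period of length 1 it cycles with period 5.

5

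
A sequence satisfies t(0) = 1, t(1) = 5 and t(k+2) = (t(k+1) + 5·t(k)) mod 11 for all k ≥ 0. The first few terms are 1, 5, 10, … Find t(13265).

4

We have t(0) = 1; t(1) = 5; t(2) = 10; t(3) = 2; t(4) = 8; t(5) = 7; t(6) = 3; t(7) = 5; t(8) = 9; t(9) = 1; t(10) = 2; t(11) = 7; t(12) = 6; t(13) = 8; t(14) = 5; t(15) = 1; t(16) = 4; t(17) = 9; t(18) = 7; t(19) = 8; t(20) = 10; t(21) = 6; t(22) = 1; t(23) = 9; t(24) = 3; t(25) = 4; t(26) = 8; t(27) = 6; t(28) = 2; t(29) = 10; t(30) = 9; t(31) = 4; t(32) = 5; t(33) = 3; t(34) = 6; t(35) = 10; t(36) = 7; t(37) = 2; t(38) = 4; t(39) = 3; t(40) = 1; t(41) = 5.
The sequence repeats with period 40.
(13265 - 0) mod 40 = 25, so t(13265) = t(25) = 4.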